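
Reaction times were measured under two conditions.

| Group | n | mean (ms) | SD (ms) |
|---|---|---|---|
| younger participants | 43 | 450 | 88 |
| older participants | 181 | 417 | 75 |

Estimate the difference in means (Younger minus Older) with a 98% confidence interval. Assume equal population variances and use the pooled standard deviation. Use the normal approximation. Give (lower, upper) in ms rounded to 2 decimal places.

Pooled variance s_p² = [42·88² + 180·75²] / (43+181−2) = 6025.8919, so s_p = 77.6266.
SE_diff = s_p·√(1/n₁ + 1/n₂) = 77.6266·√(1/43 + 1/181) = 13.1693.
z* = 2.326; margin = 2.326 × 13.1693 = 30.6318.
Difference = 450 − 417 = 33.0000.
33.0000 ± 30.6318 → (2.37, 63.63).

(2.37, 63.63)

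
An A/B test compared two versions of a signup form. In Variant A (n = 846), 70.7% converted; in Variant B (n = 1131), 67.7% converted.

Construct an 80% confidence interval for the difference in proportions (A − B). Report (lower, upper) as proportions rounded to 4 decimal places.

(0.0032, 0.0568)

SE₁ = √(p̂₁(1−p̂₁)/n₁) = √(0.7070·0.2930/846) = 0.01565; SE₂ = √(0.6770·0.3230/1131) = 0.01390.
Independent samples: SE of the difference = √(SE₁² + SE₂²) = √(0.0002449225 + 0.00019321) = 0.02093.
z* for 80% confidence is 1.282, so the margin of error is 1.282 × 0.02093 = 0.02683.
Point estimate p̂₁ − p̂₂ = 0.7070 − 0.6770 = 0.0300.
0.0300 ± 0.02683 → (0.0032, 0.0568).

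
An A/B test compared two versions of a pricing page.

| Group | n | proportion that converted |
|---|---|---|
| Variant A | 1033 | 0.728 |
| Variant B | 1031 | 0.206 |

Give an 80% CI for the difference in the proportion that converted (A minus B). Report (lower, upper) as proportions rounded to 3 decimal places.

The two standard errors are √(0.7280×0.2720/1033) = 0.01385 and √(0.2060×0.7940/1031) = 0.01260.
Because the samples are independent, SE_diff = √(0.01385² + 0.01260²) = 0.01872.
Using z* = 1.282 for 80%, ME = 1.282 × 0.01872 = 0.02400.
p̂₁ − p̂₂ = 0.5220; interval 0.5220 ± 0.02400 gives (0.498, 0.546).

(0.498, 0.546)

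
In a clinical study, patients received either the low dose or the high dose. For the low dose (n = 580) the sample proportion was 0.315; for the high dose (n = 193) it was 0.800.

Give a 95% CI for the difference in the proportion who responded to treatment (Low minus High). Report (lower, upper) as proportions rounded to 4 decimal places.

(-0.5529, -0.4171)

The two standard errors are √(0.3150×0.6850/580) = 0.01929 and √(0.8000×0.2000/193) = 0.02879.
Because the samples are independent, SE_diff = √(0.01929² + 0.02879²) = 0.03465.
Using z* = 1.960 for 95%, ME = 1.960 × 0.03465 = 0.06791.
p̂₁ − p̂₂ = -0.4850; interval -0.4850 ± 0.06791 gives (-0.5529, -0.4171).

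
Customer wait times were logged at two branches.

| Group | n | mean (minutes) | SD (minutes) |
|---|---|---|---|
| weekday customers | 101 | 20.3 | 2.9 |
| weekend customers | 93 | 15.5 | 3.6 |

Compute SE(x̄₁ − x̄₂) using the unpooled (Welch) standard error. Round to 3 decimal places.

Per-group SEs: s₁/√n₁ = 2.9/√101 = 0.2886, s₂/√n₂ = 3.6/√93 = 0.3733.
Unpooled SE of the difference: √(0.08328996 + 0.13935289) = 0.4719.

0.472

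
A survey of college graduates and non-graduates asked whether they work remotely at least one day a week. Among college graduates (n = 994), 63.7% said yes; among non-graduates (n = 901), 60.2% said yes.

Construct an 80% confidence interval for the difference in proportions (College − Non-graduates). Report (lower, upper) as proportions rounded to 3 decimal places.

The two standard errors are √(0.6370×0.3630/994) = 0.01525 and √(0.6020×0.3980/901) = 0.01631.
Because the samples are independent, SE_diff = √(0.01525² + 0.01631²) = 0.02233.
Using z* = 1.282 for 80%, ME = 1.282 × 0.02233 = 0.02863.
p̂₁ − p̂₂ = 0.0350; interval 0.0350 ± 0.02863 gives (0.006, 0.064).

(0.006, 0.064)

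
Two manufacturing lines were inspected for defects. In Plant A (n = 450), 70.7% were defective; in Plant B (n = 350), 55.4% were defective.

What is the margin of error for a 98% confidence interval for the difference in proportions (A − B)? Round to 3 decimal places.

0.079

SE₁ = √(p̂₁(1−p̂₁)/n₁) = √(0.7070·0.2930/450) = 0.02146; SE₂ = √(0.5540·0.4460/350) = 0.02657.
Independent samples: SE of the difference = √(SE₁² + SE₂²) = √(0.0004605316 + 0.0007059649) = 0.03415.
z* for 98% confidence is 2.326, so the margin of error is 2.326 × 0.03415 = 0.07943.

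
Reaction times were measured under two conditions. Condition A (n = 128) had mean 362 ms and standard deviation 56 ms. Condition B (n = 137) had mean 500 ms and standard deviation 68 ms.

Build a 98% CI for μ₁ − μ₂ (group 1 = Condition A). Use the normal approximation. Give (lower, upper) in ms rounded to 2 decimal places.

Per-group SEs: s₁/√n₁ = 56/√128 = 4.9497, s₂/√n₂ = 68/√137 = 5.8096.
Unpooled SE of the difference: √(24.49953009 + 33.75145216) = 7.6322.
Margin of error = z* · SE = 2.326 × 7.6322 = 17.7525.
x̄₁ − x̄₂ = 362 − 500 = -138.0000.
CI: -138.0000 ± 17.7525 = (-155.75, -120.25).

(-155.75, -120.25)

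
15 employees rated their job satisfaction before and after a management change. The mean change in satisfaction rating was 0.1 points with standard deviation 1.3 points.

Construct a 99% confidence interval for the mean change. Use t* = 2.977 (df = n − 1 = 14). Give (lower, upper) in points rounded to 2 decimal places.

This is a matched-pairs design, so SE = s_d/√n = 1.3/√15 = 0.3357.
Margin = 2.977 × 0.3357 = 0.9994; the interval is 0.1 ± 0.9994 = (-0.90, 1.10).

(-0.90, 1.10)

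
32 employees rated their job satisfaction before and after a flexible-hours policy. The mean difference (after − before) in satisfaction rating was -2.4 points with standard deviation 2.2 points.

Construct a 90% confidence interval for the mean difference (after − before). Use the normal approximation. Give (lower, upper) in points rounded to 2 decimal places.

(-3.04, -1.76)

This is a matched-pairs design, so SE = s_d/√n = 2.2/√32 = 0.3889.
Margin = 1.645 × 0.3889 = 0.6397; the interval is -2.4 ± 0.6397 = (-3.04, -1.76).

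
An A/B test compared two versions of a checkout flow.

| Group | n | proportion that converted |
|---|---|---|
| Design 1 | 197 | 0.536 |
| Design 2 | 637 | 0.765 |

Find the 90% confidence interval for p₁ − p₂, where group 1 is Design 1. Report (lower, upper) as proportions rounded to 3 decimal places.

SE₁ = √(p̂₁(1−p̂₁)/n₁) = √(0.5360·0.4640/197) = 0.03553; SE₂ = √(0.7650·0.2350/637) = 0.01680.
Independent samples: SE of the difference = √(SE₁² + SE₂²) = √(0.0012623809 + 0.00028224) = 0.03930.
z* for 90% confidence is 1.645, so the margin of error is 1.645 × 0.03930 = 0.06465.
Point estimate p̂₁ − p̂₂ = 0.5360 − 0.7650 = -0.2290.
-0.2290 ± 0.06465 → (-0.294, -0.164).

(-0.294, -0.164)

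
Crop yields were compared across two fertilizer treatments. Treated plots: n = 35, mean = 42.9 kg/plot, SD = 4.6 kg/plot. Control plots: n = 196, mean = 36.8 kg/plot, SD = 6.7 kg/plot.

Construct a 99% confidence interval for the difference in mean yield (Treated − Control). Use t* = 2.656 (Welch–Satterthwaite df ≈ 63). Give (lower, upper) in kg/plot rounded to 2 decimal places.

Per-group SEs: s₁/√n₁ = 4.6/√35 = 0.7775, s₂/√n₂ = 6.7/√196 = 0.4786.
Unpooled SE of the difference: √(0.60450625 + 0.22905796) = 0.9130.
Margin of error = t* · SE = 2.656 × 0.9130 = 2.4249.
x̄₁ − x̄₂ = 42.9 − 36.8 = 6.1000.
CI: 6.1000 ± 2.4249 = (3.68, 8.52).

(3.68, 8.52)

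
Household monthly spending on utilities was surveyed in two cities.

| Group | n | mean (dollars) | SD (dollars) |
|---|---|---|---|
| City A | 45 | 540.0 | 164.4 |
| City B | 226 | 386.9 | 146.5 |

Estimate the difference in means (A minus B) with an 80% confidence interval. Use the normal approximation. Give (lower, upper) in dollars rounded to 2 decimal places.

(119.29, 186.91)

Standard errors of each mean: 164.4/√45 = 24.5073 and 146.5/√226 = 9.7450.
SE(x̄₁ − x̄₂) = √(24.5073² + 9.7450²) = 26.3737 for independent samples with unequal variances.
With z* = 1.282, the margin is 1.282 × 26.3737 = 33.8111.
x̄₁ − x̄₂ = 540.0 − 386.9 = 153.1000; the interval is 153.1000 ± 33.8111 = (119.29, 186.91).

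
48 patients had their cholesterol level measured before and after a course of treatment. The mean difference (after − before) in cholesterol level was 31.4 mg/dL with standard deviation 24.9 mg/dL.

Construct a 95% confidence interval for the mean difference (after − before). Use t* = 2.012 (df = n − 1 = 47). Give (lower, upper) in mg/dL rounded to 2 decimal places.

This is a matched-pairs design, so SE = s_d/√n = 24.9/√48 = 3.5940.
Margin = 2.012 × 3.5940 = 7.2311; the interval is 31.4 ± 7.2311 = (24.17, 38.63).

(24.17, 38.63)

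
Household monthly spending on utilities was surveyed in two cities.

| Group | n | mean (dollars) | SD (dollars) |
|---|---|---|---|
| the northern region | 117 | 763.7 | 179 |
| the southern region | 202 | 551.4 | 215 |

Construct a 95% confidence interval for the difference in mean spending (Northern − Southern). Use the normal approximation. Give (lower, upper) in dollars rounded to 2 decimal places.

(168.36, 256.24)

Per-group SEs: s₁/√n₁ = 179/√117 = 16.5486, s₂/√n₂ = 215/√202 = 15.1273.
Unpooled SE of the difference: √(273.85616196 + 228.83520529) = 22.4208.
Margin of error = z* · SE = 1.960 × 22.4208 = 43.9448.
x̄₁ − x̄₂ = 763.7 − 551.4 = 212.3000.
CI: 212.3000 ± 43.9448 = (168.36, 256.24).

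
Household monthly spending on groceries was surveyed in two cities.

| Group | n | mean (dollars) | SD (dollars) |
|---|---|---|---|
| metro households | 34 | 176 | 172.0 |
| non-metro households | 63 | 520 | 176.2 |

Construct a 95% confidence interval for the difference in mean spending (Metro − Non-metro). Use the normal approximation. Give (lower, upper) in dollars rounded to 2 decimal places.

(-416.36, -271.64)

Per-group SEs: s₁/√n₁ = 172.0/√34 = 29.4978, s₂/√n₂ = 176.2/√63 = 22.1991.
Unpooled SE of the difference: √(870.12020484 + 492.80004081) = 36.9177.
Margin of error = z* · SE = 1.960 × 36.9177 = 72.3587.
x̄₁ − x̄₂ = 176 − 520 = -344.0000.
CI: -344.0000 ± 72.3587 = (-416.36, -271.64).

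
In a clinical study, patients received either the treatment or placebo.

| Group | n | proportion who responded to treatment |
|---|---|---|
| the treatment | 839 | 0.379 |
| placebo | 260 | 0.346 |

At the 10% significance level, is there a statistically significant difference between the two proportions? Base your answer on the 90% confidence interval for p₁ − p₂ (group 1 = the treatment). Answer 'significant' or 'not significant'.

The two standard errors are √(0.3790×0.6210/839) = 0.01675 and √(0.3460×0.6540/260) = 0.02950.
Because the samples are independent, SE_diff = √(0.01675² + 0.02950²) = 0.03392.
Using z* = 1.645 for 90%, ME = 1.645 × 0.03392 = 0.05580.
p̂₁ − p̂₂ = 0.0330; interval 0.0330 ± 0.05580 gives (-0.02280, 0.08880).
The interval (-0.02280, 0.08880) contains 0, so the difference is not significant.

not significant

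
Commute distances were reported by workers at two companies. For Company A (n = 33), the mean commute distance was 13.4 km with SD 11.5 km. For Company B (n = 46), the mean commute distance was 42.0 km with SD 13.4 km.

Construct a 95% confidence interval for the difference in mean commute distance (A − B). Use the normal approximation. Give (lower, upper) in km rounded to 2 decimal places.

Per-group SEs: s₁/√n₁ = 11.5/√33 = 2.0019, s₂/√n₂ = 13.4/√46 = 1.9757.
Unpooled SE of the difference: √(4.00760361 + 3.90339049) = 2.8126.
Margin of error = z* · SE = 1.960 × 2.8126 = 5.5127.
x̄₁ − x̄₂ = 13.4 − 42.0 = -28.6000.
CI: -28.6000 ± 5.5127 = (-34.11, -23.09).

(-34.11, -23.09)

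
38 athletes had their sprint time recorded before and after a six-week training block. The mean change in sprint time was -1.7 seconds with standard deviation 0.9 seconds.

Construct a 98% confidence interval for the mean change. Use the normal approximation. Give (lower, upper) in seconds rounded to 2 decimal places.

(-2.04, -1.36)

Paired design: SE = s_d/√n = 0.9/√38 = 0.1460.
z* = 2.326; margin of error = 2.326 × 0.1460 = 0.3396.
-1.7 ± 0.3396 → (-2.04, -1.36).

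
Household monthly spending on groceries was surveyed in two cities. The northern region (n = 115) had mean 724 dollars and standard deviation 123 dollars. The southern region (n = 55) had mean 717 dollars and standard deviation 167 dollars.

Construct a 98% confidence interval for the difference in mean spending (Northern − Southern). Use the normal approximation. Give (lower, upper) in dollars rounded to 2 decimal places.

(-51.78, 65.78)

Per-group SEs: s₁/√n₁ = 123/√115 = 11.4698, s₂/√n₂ = 167/√55 = 22.5183.
Unpooled SE of the difference: √(131.55631204 + 507.07383489) = 25.2711.
Margin of error = z* · SE = 2.326 × 25.2711 = 58.7806.
x̄₁ − x̄₂ = 724 − 717 = 7.0000.
CI: 7.0000 ± 58.7806 = (-51.78, 65.78).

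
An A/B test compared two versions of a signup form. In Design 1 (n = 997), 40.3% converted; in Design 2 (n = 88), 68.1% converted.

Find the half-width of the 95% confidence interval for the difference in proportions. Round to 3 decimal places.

SE₁ = √(p̂₁(1−p̂₁)/n₁) = √(0.4030·0.5970/997) = 0.01553; SE₂ = √(0.6810·0.3190/88) = 0.04969.
Independent samples: SE of the difference = √(SE₁² + SE₂²) = √(0.0002411809 + 0.0024690961) = 0.05206.
z* for 95% confidence is 1.960, so the margin of error is 1.960 × 0.05206 = 0.10204.

0.102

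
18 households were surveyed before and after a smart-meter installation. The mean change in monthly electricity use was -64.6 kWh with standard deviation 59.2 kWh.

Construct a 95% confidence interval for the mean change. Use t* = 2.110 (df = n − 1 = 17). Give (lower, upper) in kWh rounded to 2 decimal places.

(-94.04, -35.16)

This is a matched-pairs design, so SE = s_d/√n = 59.2/√18 = 13.9536.
Margin = 2.110 × 13.9536 = 29.4421; the interval is -64.6 ± 29.4421 = (-94.04, -35.16).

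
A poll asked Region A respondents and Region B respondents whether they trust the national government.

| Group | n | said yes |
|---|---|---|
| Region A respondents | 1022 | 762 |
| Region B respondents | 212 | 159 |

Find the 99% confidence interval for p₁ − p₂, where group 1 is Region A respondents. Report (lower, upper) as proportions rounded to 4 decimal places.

(-0.0887, 0.0799)

First, p̂₁ = 762/1022 = 0.7456; p̂₂ = 159/212 = 0.7500.
The two standard errors are √(0.7456×0.2544/1022) = 0.01362 and √(0.7500×0.2500/212) = 0.02974.
Because the samples are independent, SE_diff = √(0.01362² + 0.02974²) = 0.03271.
Using z* = 2.576 for 99%, ME = 2.576 × 0.03271 = 0.08426.
p̂₁ − p̂₂ = -0.0044; interval -0.0044 ± 0.08426 gives (-0.0887, 0.0799).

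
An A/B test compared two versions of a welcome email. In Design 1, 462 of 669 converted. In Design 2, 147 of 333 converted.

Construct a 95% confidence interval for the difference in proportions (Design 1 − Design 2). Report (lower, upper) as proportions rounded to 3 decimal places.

p̂₁ = 462/669 = 0.6906 and p̂₂ = 147/333 = 0.4414.
SE₁ = √(p̂₁(1−p̂₁)/n₁) = √(0.6906·0.3094/669) = 0.01787; SE₂ = √(0.4414·0.5586/333) = 0.02721.
Independent samples: SE of the difference = √(SE₁² + SE₂²) = √(0.0003193369 + 0.0007403841) = 0.03255.
z* for 95% confidence is 1.960, so the margin of error is 1.960 × 0.03255 = 0.06380.
Point estimate p̂₁ − p̂₂ = 0.6906 − 0.4414 = 0.2492.
0.2492 ± 0.06380 → (0.185, 0.313).

(0.185, 0.313)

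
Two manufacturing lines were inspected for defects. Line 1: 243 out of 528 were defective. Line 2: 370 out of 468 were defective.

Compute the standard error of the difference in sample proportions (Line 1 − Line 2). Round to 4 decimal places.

p̂₁ = 243/528 = 0.4602 and p̂₂ = 370/468 = 0.7906.
SE₁ = √(p̂₁(1−p̂₁)/n₁) = √(0.4602·0.5398/528) = 0.02169; SE₂ = √(0.7906·0.2094/468) = 0.01881.
Independent samples: SE of the difference = √(SE₁² + SE₂²) = √(0.0004704561 + 0.0003538161) = 0.02871.

0.0287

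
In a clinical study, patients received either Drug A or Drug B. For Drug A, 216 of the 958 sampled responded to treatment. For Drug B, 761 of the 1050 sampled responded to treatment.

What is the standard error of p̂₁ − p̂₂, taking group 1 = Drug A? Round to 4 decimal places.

Sample proportions: 216/958 = 0.2255, 761/1050 = 0.7248.
Each SE is √(p̂(1−p̂)/n): √(0.2255·0.7745/958) = 0.01350 and √(0.7248·0.2752/1050) = 0.01378.
SE(p̂₁ − p̂₂) = √(SE₁² + SE₂²) = √(0.00018225 + 0.0001898884) = 0.01929, since the two samples are independent.

0.0193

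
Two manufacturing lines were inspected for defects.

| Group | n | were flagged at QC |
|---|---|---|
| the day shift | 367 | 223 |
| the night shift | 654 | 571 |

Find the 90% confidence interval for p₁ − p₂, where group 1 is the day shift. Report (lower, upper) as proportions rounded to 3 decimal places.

(-0.313, -0.218)

Sample proportions: 223/367 = 0.6076, 571/654 = 0.8731.
Each SE is √(p̂(1−p̂)/n): √(0.6076·0.3924/367) = 0.02549 and √(0.8731·0.1269/654) = 0.01302.
SE(p̂₁ − p̂₂) = √(SE₁² + SE₂²) = √(0.0006497401 + 0.0001695204) = 0.02862, since the two samples are independent.
At 90% confidence z* = 1.645; margin = 1.645 × 0.02862 = 0.04708.
The difference is 0.6076 − 0.8731 = -0.2655, so the interval is -0.2655 ± 0.04708 = (-0.313, -0.218).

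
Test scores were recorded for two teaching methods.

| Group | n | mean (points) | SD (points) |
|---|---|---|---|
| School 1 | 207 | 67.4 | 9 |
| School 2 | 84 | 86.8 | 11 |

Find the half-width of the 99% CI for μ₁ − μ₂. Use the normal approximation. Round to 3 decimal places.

Per-group SEs: s₁/√n₁ = 9/√207 = 0.6255, s₂/√n₂ = 11/√84 = 1.2002.
Unpooled SE of the difference: √(0.39125025 + 1.44048004) = 1.3534.
Margin of error = z* · SE = 2.576 × 1.3534 = 3.4864.

3.486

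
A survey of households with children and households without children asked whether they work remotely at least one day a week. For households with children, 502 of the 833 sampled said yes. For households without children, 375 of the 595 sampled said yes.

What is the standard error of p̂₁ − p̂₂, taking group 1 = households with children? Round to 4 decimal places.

0.0261

Sample proportions: 502/833 = 0.6026, 375/595 = 0.6303.
Each SE is √(p̂(1−p̂)/n): √(0.6026·0.3974/833) = 0.01696 and √(0.6303·0.3697/595) = 0.01979.
SE(p̂₁ − p̂₂) = √(SE₁² + SE₂²) = √(0.0002876416 + 0.0003916441) = 0.02606, since the two samples are independent.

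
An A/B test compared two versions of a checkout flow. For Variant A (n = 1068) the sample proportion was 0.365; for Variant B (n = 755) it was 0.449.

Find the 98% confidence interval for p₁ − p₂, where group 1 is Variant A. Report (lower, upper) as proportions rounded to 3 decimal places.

SE₁ = √(p̂₁(1−p̂₁)/n₁) = √(0.3650·0.6350/1068) = 0.01473; SE₂ = √(0.4490·0.5510/755) = 0.01810.
Independent samples: SE of the difference = √(SE₁² + SE₂²) = √(0.0002169729 + 0.00032761) = 0.02334.
z* for 98% confidence is 2.326, so the margin of error is 2.326 × 0.02334 = 0.05429.
Point estimate p̂₁ − p̂₂ = 0.3650 − 0.4490 = -0.0840.
-0.0840 ± 0.05429 → (-0.138, -0.030).

(-0.138, -0.030)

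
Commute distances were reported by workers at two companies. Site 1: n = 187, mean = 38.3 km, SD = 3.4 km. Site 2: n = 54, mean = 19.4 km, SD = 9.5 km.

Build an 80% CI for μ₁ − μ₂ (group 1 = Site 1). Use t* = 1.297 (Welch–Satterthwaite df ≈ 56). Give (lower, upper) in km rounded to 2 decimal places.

Standard errors of each mean: 3.4/√187 = 0.2486 and 9.5/√54 = 1.2928.
SE(x̄₁ − x̄₂) = √(0.2486² + 1.2928²) = 1.3165 for independent samples with unequal variances.
With t* = 1.297, the margin is 1.297 × 1.3165 = 1.7075.
x̄₁ − x̄₂ = 38.3 − 19.4 = 18.9000; the interval is 18.9000 ± 1.7075 = (17.19, 20.61).

(17.19, 20.61)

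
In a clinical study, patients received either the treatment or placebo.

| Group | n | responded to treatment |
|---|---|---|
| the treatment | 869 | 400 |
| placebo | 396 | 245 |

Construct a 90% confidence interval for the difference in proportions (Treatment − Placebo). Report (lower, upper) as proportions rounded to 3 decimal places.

p̂₁ = 400/869 = 0.4603 and p̂₂ = 245/396 = 0.6187.
SE₁ = √(p̂₁(1−p̂₁)/n₁) = √(0.4603·0.5397/869) = 0.01691; SE₂ = √(0.6187·0.3813/396) = 0.02441.
Independent samples: SE of the difference = √(SE₁² + SE₂²) = √(0.0002859481 + 0.0005958481) = 0.02970.
z* for 90% confidence is 1.645, so the margin of error is 1.645 × 0.02970 = 0.04886.
Point estimate p̂₁ − p̂₂ = 0.4603 − 0.6187 = -0.1584.
-0.1584 ± 0.04886 → (-0.207, -0.110).

(-0.207, -0.110)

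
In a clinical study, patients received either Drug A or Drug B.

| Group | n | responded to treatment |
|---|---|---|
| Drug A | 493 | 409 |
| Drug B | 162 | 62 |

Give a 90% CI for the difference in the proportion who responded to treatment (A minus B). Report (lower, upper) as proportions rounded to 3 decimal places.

(0.378, 0.516)

p̂₁ = 409/493 = 0.8296 and p̂₂ = 62/162 = 0.3827.
SE₁ = √(p̂₁(1−p̂₁)/n₁) = √(0.8296·0.1704/493) = 0.01693; SE₂ = √(0.3827·0.6173/162) = 0.03819.
Independent samples: SE of the difference = √(SE₁² + SE₂²) = √(0.0002866249 + 0.0014584761) = 0.04177.
z* for 90% confidence is 1.645, so the margin of error is 1.645 × 0.04177 = 0.06871.
Point estimate p̂₁ − p̂₂ = 0.8296 − 0.3827 = 0.4469.
0.4469 ± 0.06871 → (0.378, 0.516).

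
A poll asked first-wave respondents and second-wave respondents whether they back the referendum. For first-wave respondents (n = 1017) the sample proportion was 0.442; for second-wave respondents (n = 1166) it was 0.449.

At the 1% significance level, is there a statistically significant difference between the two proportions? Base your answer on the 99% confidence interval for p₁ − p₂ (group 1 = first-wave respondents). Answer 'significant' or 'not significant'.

Each SE is √(p̂(1−p̂)/n): √(0.4420·0.5580/1017) = 0.01557 and √(0.4490·0.5510/1166) = 0.01457.
SE(p̂₁ − p̂₂) = √(SE₁² + SE₂²) = √(0.0002424249 + 0.0002122849) = 0.02132, since the two samples are independent.
At 99% confidence z* = 2.576; margin = 2.576 × 0.02132 = 0.05492.
The difference is 0.4420 − 0.4490 = -0.0070, so the interval is -0.0070 ± 0.05492 = (-0.06192, 0.04792).
The interval (-0.06192, 0.04792) contains 0, so the difference is not significant.

not significant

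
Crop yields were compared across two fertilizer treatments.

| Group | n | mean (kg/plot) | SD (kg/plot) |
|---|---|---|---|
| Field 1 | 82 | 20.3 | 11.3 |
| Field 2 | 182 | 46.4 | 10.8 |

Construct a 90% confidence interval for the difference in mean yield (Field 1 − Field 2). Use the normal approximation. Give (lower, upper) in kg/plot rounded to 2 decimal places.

Standard errors of each mean: 11.3/√82 = 1.2479 and 10.8/√182 = 0.8005.
SE(x̄₁ − x̄₂) = √(1.2479² + 0.8005²) = 1.4826 for independent samples with unequal variances.
With z* = 1.645, the margin is 1.645 × 1.4826 = 2.4389.
x̄₁ − x̄₂ = 20.3 − 46.4 = -26.1000; the interval is -26.1000 ± 2.4389 = (-28.54, -23.66).

(-28.54, -23.66)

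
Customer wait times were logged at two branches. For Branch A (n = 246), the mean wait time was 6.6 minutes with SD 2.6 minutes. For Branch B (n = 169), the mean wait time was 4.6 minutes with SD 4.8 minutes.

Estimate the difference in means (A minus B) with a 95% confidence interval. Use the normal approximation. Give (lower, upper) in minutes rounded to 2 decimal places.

Per-group SEs: s₁/√n₁ = 2.6/√246 = 0.1658, s₂/√n₂ = 4.8/√169 = 0.3692.
Unpooled SE of the difference: √(0.02748964 + 0.13630864) = 0.4047.
Margin of error = z* · SE = 1.960 × 0.4047 = 0.7932.
x̄₁ − x̄₂ = 6.6 − 4.6 = 2.0000.
CI: 2.0000 ± 0.7932 = (1.21, 2.79).

(1.21, 2.79)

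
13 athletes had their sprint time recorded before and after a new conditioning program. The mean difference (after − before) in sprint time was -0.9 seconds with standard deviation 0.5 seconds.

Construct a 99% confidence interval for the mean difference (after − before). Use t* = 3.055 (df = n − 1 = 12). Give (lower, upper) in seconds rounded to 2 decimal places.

Paired design: SE = s_d/√n = 0.5/√13 = 0.1387.
t* = 3.055; margin of error = 3.055 × 0.1387 = 0.4237.
-0.9 ± 0.4237 → (-1.32, -0.48).

(-1.32, -0.48)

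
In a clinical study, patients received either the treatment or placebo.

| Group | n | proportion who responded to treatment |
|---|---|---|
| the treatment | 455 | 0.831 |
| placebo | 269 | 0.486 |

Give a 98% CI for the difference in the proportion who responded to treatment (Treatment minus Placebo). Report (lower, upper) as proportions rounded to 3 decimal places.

(0.263, 0.427)

The two standard errors are √(0.8310×0.1690/455) = 0.01757 and √(0.4860×0.5140/269) = 0.03047.
Because the samples are independent, SE_diff = √(0.01757² + 0.03047²) = 0.03517.
Using z* = 2.326 for 98%, ME = 2.326 × 0.03517 = 0.08181.
p̂₁ − p̂₂ = 0.3450; interval 0.3450 ± 0.08181 gives (0.263, 0.427).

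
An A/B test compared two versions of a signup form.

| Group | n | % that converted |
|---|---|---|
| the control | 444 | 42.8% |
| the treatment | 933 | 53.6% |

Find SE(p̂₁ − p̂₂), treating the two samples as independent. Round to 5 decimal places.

0.02860

Each SE is √(p̂(1−p̂)/n): √(0.4280·0.5720/444) = 0.02348 and √(0.5360·0.4640/933) = 0.01633.
SE(p̂₁ − p̂₂) = √(SE₁² + SE₂²) = √(0.0005513104 + 0.0002666689) = 0.02860, since the two samples are independent.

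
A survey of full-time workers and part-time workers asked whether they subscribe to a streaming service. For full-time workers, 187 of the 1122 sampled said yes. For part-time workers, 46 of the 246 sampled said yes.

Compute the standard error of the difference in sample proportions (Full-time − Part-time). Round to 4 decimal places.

0.0272

Sample proportions: 187/1122 = 0.1667, 46/246 = 0.1870.
Each SE is √(p̂(1−p̂)/n): √(0.1667·0.8333/1122) = 0.01113 and √(0.1870·0.8130/246) = 0.02486.
SE(p̂₁ − p̂₂) = √(SE₁² + SE₂²) = √(0.0001238769 + 0.0006180196) = 0.02724, since the two samples are independent.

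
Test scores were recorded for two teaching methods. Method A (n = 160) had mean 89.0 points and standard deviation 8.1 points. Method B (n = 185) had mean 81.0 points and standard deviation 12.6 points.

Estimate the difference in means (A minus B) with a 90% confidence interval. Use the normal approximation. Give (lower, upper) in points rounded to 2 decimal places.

Per-group SEs: s₁/√n₁ = 8.1/√160 = 0.6404, s₂/√n₂ = 12.6/√185 = 0.9264.
Unpooled SE of the difference: √(0.41011216 + 0.85821696) = 1.1262.
Margin of error = z* · SE = 1.645 × 1.1262 = 1.8526.
x̄₁ − x̄₂ = 89.0 − 81.0 = 8.0000.
CI: 8.0000 ± 1.8526 = (6.15, 9.85).

(6.15, 9.85)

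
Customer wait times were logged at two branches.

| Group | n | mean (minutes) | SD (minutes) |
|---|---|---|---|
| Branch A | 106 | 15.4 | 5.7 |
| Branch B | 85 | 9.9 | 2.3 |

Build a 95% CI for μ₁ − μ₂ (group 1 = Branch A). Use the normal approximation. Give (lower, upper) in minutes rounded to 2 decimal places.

(4.31, 6.69)

Standard errors of each mean: 5.7/√106 = 0.5536 and 2.3/√85 = 0.2495.
SE(x̄₁ − x̄₂) = √(0.5536² + 0.2495²) = 0.6072 for independent samples with unequal variances.
With z* = 1.960, the margin is 1.960 × 0.6072 = 1.1901.
x̄₁ − x̄₂ = 15.4 − 9.9 = 5.5000; the interval is 5.5000 ± 1.1901 = (4.31, 6.69).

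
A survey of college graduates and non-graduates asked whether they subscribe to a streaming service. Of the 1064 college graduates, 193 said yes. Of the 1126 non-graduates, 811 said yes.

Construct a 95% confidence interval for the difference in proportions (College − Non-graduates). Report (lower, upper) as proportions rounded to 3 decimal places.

(-0.574, -0.504)

Sample proportions: 193/1064 = 0.1814, 811/1126 = 0.7202.
Each SE is √(p̂(1−p̂)/n): √(0.1814·0.8186/1064) = 0.01181 and √(0.7202·0.2798/1126) = 0.01338.
SE(p̂₁ − p̂₂) = √(SE₁² + SE₂²) = √(0.0001394761 + 0.0001790244) = 0.01785, since the two samples are independent.
At 95% confidence z* = 1.960; margin = 1.960 × 0.01785 = 0.03499.
The difference is 0.1814 − 0.7202 = -0.5388, so the interval is -0.5388 ± 0.03499 = (-0.574, -0.504).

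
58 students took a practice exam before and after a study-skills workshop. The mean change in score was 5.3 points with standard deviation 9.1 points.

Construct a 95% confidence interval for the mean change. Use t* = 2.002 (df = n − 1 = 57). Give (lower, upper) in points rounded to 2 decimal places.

Paired design: SE = s_d/√n = 9.1/√58 = 1.1949.
t* = 2.002; margin of error = 2.002 × 1.1949 = 2.3922.
5.3 ± 2.3922 → (2.91, 7.69).

(2.91, 7.69)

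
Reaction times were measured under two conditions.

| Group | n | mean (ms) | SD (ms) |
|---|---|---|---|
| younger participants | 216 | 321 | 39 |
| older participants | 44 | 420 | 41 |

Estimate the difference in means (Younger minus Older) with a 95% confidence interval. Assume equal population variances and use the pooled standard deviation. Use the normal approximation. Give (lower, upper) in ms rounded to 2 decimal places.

(-111.75, -86.25)

Pooled variance s_p² = [215·39² + 43·41²] / (216+44−2) = 1547.6667, so s_p = 39.3404.
SE_diff = s_p·√(1/n₁ + 1/n₂) = 39.3404·√(1/216 + 1/44) = 6.5069.
z* = 1.960; margin = 1.960 × 6.5069 = 12.7535.
Difference = 321 − 420 = -99.0000.
-99.0000 ± 12.7535 → (-111.75, -86.25).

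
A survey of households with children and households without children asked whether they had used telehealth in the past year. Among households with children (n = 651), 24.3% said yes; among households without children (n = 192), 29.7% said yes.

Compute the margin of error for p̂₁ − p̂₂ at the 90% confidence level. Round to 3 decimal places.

Each SE is √(p̂(1−p̂)/n): √(0.2430·0.7570/651) = 0.01681 and √(0.2970·0.7030/192) = 0.03298.
SE(p̂₁ − p̂₂) = √(SE₁² + SE₂²) = √(0.0002825761 + 0.0010876804) = 0.03702, since the two samples are independent.
At 90% confidence z* = 1.645; margin = 1.645 × 0.03702 = 0.06090.

0.061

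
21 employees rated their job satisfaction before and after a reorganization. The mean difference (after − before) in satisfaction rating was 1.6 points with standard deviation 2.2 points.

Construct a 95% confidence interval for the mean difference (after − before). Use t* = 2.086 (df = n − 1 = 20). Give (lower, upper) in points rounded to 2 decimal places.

This is a matched-pairs design, so SE = s_d/√n = 2.2/√21 = 0.4801.
Margin = 2.086 × 0.4801 = 1.0015; the interval is 1.6 ± 1.0015 = (0.60, 2.60).

(0.60, 2.60)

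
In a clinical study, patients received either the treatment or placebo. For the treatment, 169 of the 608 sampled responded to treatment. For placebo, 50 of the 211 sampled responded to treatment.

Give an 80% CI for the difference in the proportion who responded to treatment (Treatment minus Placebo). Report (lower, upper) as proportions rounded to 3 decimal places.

Sample proportions: 169/608 = 0.2780, 50/211 = 0.2370.
Each SE is √(p̂(1−p̂)/n): √(0.2780·0.7220/608) = 0.01817 and √(0.2370·0.7630/211) = 0.02927.
SE(p̂₁ − p̂₂) = √(SE₁² + SE₂²) = √(0.0003301489 + 0.0008567329) = 0.03445, since the two samples are independent.
At 80% confidence z* = 1.282; margin = 1.282 × 0.03445 = 0.04416.
The difference is 0.2780 − 0.2370 = 0.0410, so the interval is 0.0410 ± 0.04416 = (-0.003, 0.085).

(-0.003, 0.085)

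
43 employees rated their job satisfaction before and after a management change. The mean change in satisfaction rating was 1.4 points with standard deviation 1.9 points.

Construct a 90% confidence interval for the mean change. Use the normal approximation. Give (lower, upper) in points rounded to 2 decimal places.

(0.92, 1.88)

This is a matched-pairs design, so SE = s_d/√n = 1.9/√43 = 0.2897.
Margin = 1.645 × 0.2897 = 0.4766; the interval is 1.4 ± 0.4766 = (0.92, 1.88).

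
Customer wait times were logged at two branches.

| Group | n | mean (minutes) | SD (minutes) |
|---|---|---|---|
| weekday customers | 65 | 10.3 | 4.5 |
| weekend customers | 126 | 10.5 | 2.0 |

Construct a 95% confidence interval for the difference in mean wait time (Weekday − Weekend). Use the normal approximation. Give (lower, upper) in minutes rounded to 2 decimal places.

SE₁ = s₁/√n₁ = 4.5/√65 = 0.5582; SE₂ = 2.0/√126 = 0.1782.
Independent samples, unequal variances: SE_diff = √(SE₁² + SE₂²) = √(0.31158724 + 0.03175524) = 0.5860.
z* = 1.960, so margin of error = 1.960 × 0.5860 = 1.1486.
Difference in means = 10.3 − 10.5 = -0.2000.
-0.2000 ± 1.1486 → (-1.35, 0.95).

(-1.35, 0.95)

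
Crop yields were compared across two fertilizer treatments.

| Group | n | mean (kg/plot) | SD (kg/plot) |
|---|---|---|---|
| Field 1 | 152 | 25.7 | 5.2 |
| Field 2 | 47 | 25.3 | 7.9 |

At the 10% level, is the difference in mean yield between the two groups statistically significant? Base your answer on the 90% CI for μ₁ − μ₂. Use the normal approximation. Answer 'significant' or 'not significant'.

Per-group SEs: s₁/√n₁ = 5.2/√152 = 0.4218, s₂/√n₂ = 7.9/√47 = 1.1523.
Unpooled SE of the difference: √(0.17791524 + 1.32779529) = 1.2271.
Margin of error = z* · SE = 1.645 × 1.2271 = 2.0186.
x̄₁ − x̄₂ = 25.7 − 25.3 = 0.4000.
CI: 0.4000 ± 2.0186 = (-1.6186, 2.4186).
The interval (-1.6186, 2.4186) contains 0, so the difference is not significant.

not significant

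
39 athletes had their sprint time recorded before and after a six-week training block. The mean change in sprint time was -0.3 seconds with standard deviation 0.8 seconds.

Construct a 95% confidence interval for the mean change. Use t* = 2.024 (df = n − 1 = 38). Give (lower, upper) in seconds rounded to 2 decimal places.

Paired design: SE = s_d/√n = 0.8/√39 = 0.1281.
t* = 2.024; margin of error = 2.024 × 0.1281 = 0.2593.
-0.3 ± 0.2593 → (-0.56, -0.04).

(-0.56, -0.04)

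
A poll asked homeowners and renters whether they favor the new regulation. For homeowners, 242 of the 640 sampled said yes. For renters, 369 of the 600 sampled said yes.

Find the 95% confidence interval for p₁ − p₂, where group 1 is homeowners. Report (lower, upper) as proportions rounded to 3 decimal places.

Sample proportions: 242/640 = 0.3781, 369/600 = 0.6150.
Each SE is √(p̂(1−p̂)/n): √(0.3781·0.6219/640) = 0.01917 and √(0.6150·0.3850/600) = 0.01987.
SE(p̂₁ − p̂₂) = √(SE₁² + SE₂²) = √(0.0003674889 + 0.0003948169) = 0.02761, since the two samples are independent.
At 95% confidence z* = 1.960; margin = 1.960 × 0.02761 = 0.05412.
The difference is 0.3781 − 0.6150 = -0.2369, so the interval is -0.2369 ± 0.05412 = (-0.291, -0.183).

(-0.291, -0.183)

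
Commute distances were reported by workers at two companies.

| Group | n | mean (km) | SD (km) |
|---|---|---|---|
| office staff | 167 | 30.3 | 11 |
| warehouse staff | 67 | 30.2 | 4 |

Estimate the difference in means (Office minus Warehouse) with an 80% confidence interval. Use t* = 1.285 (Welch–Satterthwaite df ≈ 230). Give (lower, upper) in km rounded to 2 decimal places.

Per-group SEs: s₁/√n₁ = 11/√167 = 0.8512, s₂/√n₂ = 4/√67 = 0.4887.
Unpooled SE of the difference: √(0.72454144 + 0.23882769) = 0.9815.
Margin of error = t* · SE = 1.285 × 0.9815 = 1.2612.
x̄₁ − x̄₂ = 30.3 − 30.2 = 0.1000.
CI: 0.1000 ± 1.2612 = (-1.16, 1.36).

(-1.16, 1.36)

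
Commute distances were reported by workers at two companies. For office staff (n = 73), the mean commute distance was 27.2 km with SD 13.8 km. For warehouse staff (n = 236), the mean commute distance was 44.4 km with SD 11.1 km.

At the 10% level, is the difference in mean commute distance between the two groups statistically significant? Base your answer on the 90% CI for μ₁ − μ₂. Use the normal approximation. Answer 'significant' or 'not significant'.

significant

Standard errors of each mean: 13.8/√73 = 1.6152 and 11.1/√236 = 0.7225.
SE(x̄₁ − x̄₂) = √(1.6152² + 0.7225²) = 1.7694 for independent samples with unequal variances.
With z* = 1.645, the margin is 1.645 × 1.7694 = 2.9107.
x̄₁ − x̄₂ = 27.2 − 44.4 = -17.2000; the interval is -17.2000 ± 2.9107 = (-20.1107, -14.2893).
The interval (-20.1107, -14.2893) does not contain 0, so the difference is significant.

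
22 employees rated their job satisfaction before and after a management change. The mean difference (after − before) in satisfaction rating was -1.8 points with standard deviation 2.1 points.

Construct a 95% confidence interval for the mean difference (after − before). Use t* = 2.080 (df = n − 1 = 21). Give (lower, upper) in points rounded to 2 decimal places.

This is a matched-pairs design, so SE = s_d/√n = 2.1/√22 = 0.4477.
Margin = 2.080 × 0.4477 = 0.9312; the interval is -1.8 ± 0.9312 = (-2.73, -0.87).

(-2.73, -0.87)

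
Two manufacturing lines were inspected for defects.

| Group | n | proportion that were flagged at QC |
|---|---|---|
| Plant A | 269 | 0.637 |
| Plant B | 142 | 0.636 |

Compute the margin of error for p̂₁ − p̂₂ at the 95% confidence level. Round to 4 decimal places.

0.0978

Each SE is √(p̂(1−p̂)/n): √(0.6370·0.3630/269) = 0.02932 and √(0.6360·0.3640/142) = 0.04038.
SE(p̂₁ − p̂₂) = √(SE₁² + SE₂²) = √(0.0008596624 + 0.0016305444) = 0.04990, since the two samples are independent.
At 95% confidence z* = 1.960; margin = 1.960 × 0.04990 = 0.09780.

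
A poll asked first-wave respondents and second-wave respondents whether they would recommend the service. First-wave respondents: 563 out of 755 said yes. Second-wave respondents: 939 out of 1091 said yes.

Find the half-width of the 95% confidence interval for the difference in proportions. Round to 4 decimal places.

0.0372

Sample proportions: 563/755 = 0.7457, 939/1091 = 0.8607.
Each SE is √(p̂(1−p̂)/n): √(0.7457·0.2543/755) = 0.01585 and √(0.8607·0.1393/1091) = 0.01048.
SE(p̂₁ − p̂₂) = √(SE₁² + SE₂²) = √(0.0002512225 + 0.0001098304) = 0.01900, since the two samples are independent.
At 95% confidence z* = 1.960; margin = 1.960 × 0.01900 = 0.03724.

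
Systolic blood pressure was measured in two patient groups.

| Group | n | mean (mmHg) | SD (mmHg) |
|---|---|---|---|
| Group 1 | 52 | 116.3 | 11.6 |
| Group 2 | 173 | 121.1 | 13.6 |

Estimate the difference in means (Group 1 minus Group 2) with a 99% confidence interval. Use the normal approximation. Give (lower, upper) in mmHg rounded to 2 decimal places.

SE₁ = s₁/√n₁ = 11.6/√52 = 1.6086; SE₂ = 13.6/√173 = 1.0340.
Independent samples, unequal variances: SE_diff = √(SE₁² + SE₂²) = √(2.58759396 + 1.069156) = 1.9123.
z* = 2.576, so margin of error = 2.576 × 1.9123 = 4.9261.
Difference in means = 116.3 − 121.1 = -4.8000.
-4.8000 ± 4.9261 → (-9.73, 0.13).

(-9.73, 0.13)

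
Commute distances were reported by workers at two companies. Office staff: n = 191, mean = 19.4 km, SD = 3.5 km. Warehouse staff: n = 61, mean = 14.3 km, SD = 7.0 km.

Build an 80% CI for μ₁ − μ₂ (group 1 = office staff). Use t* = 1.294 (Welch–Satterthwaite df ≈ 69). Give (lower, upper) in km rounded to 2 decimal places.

(3.89, 6.31)

SE₁ = s₁/√n₁ = 3.5/√191 = 0.2533; SE₂ = 7.0/√61 = 0.8963.
Independent samples, unequal variances: SE_diff = √(SE₁² + SE₂²) = √(0.06416089 + 0.80335369) = 0.9314.
t* = 1.294, so margin of error = 1.294 × 0.9314 = 1.2052.
Difference in means = 19.4 − 14.3 = 5.1000.
5.1000 ± 1.2052 → (3.89, 6.31).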